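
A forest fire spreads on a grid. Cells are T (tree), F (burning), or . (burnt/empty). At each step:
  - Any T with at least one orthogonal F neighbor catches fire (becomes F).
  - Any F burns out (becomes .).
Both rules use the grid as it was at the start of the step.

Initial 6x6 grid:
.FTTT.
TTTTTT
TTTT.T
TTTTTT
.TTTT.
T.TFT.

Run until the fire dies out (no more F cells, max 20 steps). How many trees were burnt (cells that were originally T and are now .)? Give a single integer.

Step 1: +5 fires, +2 burnt (F count now 5)
Step 2: +7 fires, +5 burnt (F count now 7)
Step 3: +9 fires, +7 burnt (F count now 9)
Step 4: +3 fires, +9 burnt (F count now 3)
Step 5: +2 fires, +3 burnt (F count now 2)
Step 6: +0 fires, +2 burnt (F count now 0)
Fire out after step 6
Initially T: 27, now '.': 35
Total burnt (originally-T cells now '.'): 26

Answer: 26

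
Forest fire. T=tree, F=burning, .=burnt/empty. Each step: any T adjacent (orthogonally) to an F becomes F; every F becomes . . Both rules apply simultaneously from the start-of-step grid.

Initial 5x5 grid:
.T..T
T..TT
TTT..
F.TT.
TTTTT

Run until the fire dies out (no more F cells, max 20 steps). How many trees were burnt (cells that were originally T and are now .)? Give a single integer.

Step 1: +2 fires, +1 burnt (F count now 2)
Step 2: +3 fires, +2 burnt (F count now 3)
Step 3: +2 fires, +3 burnt (F count now 2)
Step 4: +2 fires, +2 burnt (F count now 2)
Step 5: +2 fires, +2 burnt (F count now 2)
Step 6: +0 fires, +2 burnt (F count now 0)
Fire out after step 6
Initially T: 15, now '.': 21
Total burnt (originally-T cells now '.'): 11

Answer: 11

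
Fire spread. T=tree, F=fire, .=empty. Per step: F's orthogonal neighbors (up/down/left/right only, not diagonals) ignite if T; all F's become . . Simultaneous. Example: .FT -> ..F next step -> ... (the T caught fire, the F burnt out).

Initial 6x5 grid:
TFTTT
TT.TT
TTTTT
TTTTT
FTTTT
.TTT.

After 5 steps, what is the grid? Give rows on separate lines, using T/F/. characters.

Step 1: 5 trees catch fire, 2 burn out
  F.FTT
  TF.TT
  TTTTT
  FTTTT
  .FTTT
  .TTT.
Step 2: 7 trees catch fire, 5 burn out
  ...FT
  F..TT
  FFTTT
  .FTTT
  ..FTT
  .FTT.
Step 3: 6 trees catch fire, 7 burn out
  ....F
  ...FT
  ..FTT
  ..FTT
  ...FT
  ..FT.
Step 4: 5 trees catch fire, 6 burn out
  .....
  ....F
  ...FT
  ...FT
  ....F
  ...F.
Step 5: 2 trees catch fire, 5 burn out
  .....
  .....
  ....F
  ....F
  .....
  .....

.....
.....
....F
....F
.....
.....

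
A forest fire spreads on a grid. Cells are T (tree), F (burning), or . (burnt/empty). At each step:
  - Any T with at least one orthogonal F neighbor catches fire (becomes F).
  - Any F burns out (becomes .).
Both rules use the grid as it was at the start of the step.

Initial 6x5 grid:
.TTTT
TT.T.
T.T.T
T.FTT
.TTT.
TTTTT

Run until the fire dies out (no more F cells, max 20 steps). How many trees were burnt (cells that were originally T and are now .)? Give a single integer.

Step 1: +3 fires, +1 burnt (F count now 3)
Step 2: +4 fires, +3 burnt (F count now 4)
Step 3: +3 fires, +4 burnt (F count now 3)
Step 4: +2 fires, +3 burnt (F count now 2)
Step 5: +0 fires, +2 burnt (F count now 0)
Fire out after step 5
Initially T: 21, now '.': 21
Total burnt (originally-T cells now '.'): 12

Answer: 12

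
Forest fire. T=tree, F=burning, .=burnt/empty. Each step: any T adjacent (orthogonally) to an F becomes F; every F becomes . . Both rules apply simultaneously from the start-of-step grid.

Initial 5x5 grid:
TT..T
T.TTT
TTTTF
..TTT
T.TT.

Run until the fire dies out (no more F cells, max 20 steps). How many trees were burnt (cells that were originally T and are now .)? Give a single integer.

Answer: 16

Derivation:
Step 1: +3 fires, +1 burnt (F count now 3)
Step 2: +4 fires, +3 burnt (F count now 4)
Step 3: +4 fires, +4 burnt (F count now 4)
Step 4: +2 fires, +4 burnt (F count now 2)
Step 5: +1 fires, +2 burnt (F count now 1)
Step 6: +1 fires, +1 burnt (F count now 1)
Step 7: +1 fires, +1 burnt (F count now 1)
Step 8: +0 fires, +1 burnt (F count now 0)
Fire out after step 8
Initially T: 17, now '.': 24
Total burnt (originally-T cells now '.'): 16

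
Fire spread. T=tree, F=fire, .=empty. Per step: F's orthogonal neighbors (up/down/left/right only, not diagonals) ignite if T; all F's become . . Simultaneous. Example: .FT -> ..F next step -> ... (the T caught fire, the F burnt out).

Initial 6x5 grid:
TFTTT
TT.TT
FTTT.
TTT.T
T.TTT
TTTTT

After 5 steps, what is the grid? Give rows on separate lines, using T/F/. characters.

Step 1: 6 trees catch fire, 2 burn out
  F.FTT
  FF.TT
  .FTT.
  FTT.T
  T.TTT
  TTTTT
Step 2: 4 trees catch fire, 6 burn out
  ...FT
  ...TT
  ..FT.
  .FT.T
  F.TTT
  TTTTT
Step 3: 5 trees catch fire, 4 burn out
  ....F
  ...FT
  ...F.
  ..F.T
  ..TTT
  FTTTT
Step 4: 3 trees catch fire, 5 burn out
  .....
  ....F
  .....
  ....T
  ..FTT
  .FTTT
Step 5: 2 trees catch fire, 3 burn out
  .....
  .....
  .....
  ....T
  ...FT
  ..FTT

.....
.....
.....
....T
...FT
..FTT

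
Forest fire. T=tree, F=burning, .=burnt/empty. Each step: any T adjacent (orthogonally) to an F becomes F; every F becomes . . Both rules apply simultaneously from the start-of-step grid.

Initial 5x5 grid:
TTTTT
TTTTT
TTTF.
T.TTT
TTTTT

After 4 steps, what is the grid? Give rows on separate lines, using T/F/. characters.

Step 1: 3 trees catch fire, 1 burn out
  TTTTT
  TTTFT
  TTF..
  T.TFT
  TTTTT
Step 2: 7 trees catch fire, 3 burn out
  TTTFT
  TTF.F
  TF...
  T.F.F
  TTTFT
Step 3: 6 trees catch fire, 7 burn out
  TTF.F
  TF...
  F....
  T....
  TTF.F
Step 4: 4 trees catch fire, 6 burn out
  TF...
  F....
  .....
  F....
  TF...

TF...
F....
.....
F....
TF...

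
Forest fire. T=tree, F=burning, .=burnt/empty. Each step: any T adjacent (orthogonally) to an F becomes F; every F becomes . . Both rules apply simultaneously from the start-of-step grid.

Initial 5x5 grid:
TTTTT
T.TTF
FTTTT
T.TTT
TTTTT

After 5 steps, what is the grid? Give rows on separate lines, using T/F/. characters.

Step 1: 6 trees catch fire, 2 burn out
  TTTTF
  F.TF.
  .FTTF
  F.TTT
  TTTTT
Step 2: 7 trees catch fire, 6 burn out
  FTTF.
  ..F..
  ..FF.
  ..TTF
  FTTTT
Step 3: 6 trees catch fire, 7 burn out
  .FF..
  .....
  .....
  ..FF.
  .FTTF
Step 4: 2 trees catch fire, 6 burn out
  .....
  .....
  .....
  .....
  ..FF.
Step 5: 0 trees catch fire, 2 burn out
  .....
  .....
  .....
  .....
  .....

.....
.....
.....
.....
.....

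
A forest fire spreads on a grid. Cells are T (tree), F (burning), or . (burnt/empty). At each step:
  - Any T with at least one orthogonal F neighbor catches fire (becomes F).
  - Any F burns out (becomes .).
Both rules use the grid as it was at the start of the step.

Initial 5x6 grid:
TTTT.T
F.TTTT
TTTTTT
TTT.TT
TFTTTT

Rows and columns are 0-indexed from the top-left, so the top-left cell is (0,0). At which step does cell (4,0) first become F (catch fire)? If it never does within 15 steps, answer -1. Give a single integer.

Step 1: cell (4,0)='F' (+5 fires, +2 burnt)
  -> target ignites at step 1
Step 2: cell (4,0)='.' (+5 fires, +5 burnt)
Step 3: cell (4,0)='.' (+3 fires, +5 burnt)
Step 4: cell (4,0)='.' (+5 fires, +3 burnt)
Step 5: cell (4,0)='.' (+3 fires, +5 burnt)
Step 6: cell (4,0)='.' (+2 fires, +3 burnt)
Step 7: cell (4,0)='.' (+1 fires, +2 burnt)
Step 8: cell (4,0)='.' (+1 fires, +1 burnt)
Step 9: cell (4,0)='.' (+0 fires, +1 burnt)
  fire out at step 9

1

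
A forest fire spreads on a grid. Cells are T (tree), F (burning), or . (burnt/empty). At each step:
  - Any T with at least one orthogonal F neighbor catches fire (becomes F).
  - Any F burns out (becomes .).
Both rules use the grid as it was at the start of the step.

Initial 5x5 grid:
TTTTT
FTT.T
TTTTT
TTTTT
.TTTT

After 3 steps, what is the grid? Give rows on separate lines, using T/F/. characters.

Step 1: 3 trees catch fire, 1 burn out
  FTTTT
  .FT.T
  FTTTT
  TTTTT
  .TTTT
Step 2: 4 trees catch fire, 3 burn out
  .FTTT
  ..F.T
  .FTTT
  FTTTT
  .TTTT
Step 3: 3 trees catch fire, 4 burn out
  ..FTT
  ....T
  ..FTT
  .FTTT
  .TTTT

..FTT
....T
..FTT
.FTTT
.TTTT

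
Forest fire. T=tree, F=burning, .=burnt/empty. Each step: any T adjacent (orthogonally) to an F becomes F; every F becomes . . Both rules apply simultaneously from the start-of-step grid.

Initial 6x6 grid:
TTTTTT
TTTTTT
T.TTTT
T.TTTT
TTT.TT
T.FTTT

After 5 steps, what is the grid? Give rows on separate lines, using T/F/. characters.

Step 1: 2 trees catch fire, 1 burn out
  TTTTTT
  TTTTTT
  T.TTTT
  T.TTTT
  TTF.TT
  T..FTT
Step 2: 3 trees catch fire, 2 burn out
  TTTTTT
  TTTTTT
  T.TTTT
  T.FTTT
  TF..TT
  T...FT
Step 3: 5 trees catch fire, 3 burn out
  TTTTTT
  TTTTTT
  T.FTTT
  T..FTT
  F...FT
  T....F
Step 4: 6 trees catch fire, 5 burn out
  TTTTTT
  TTFTTT
  T..FTT
  F...FT
  .....F
  F.....
Step 5: 6 trees catch fire, 6 burn out
  TTFTTT
  TF.FTT
  F...FT
  .....F
  ......
  ......

TTFTTT
TF.FTT
F...FT
.....F
......
......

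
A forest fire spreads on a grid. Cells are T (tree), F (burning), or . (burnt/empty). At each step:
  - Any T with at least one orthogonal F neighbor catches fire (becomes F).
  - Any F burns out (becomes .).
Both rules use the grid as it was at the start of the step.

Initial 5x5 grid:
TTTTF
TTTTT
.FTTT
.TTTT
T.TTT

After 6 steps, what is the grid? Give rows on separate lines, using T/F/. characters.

Step 1: 5 trees catch fire, 2 burn out
  TTTF.
  TFTTF
  ..FTT
  .FTTT
  T.TTT
Step 2: 8 trees catch fire, 5 burn out
  TFF..
  F.FF.
  ...FF
  ..FTT
  T.TTT
Step 3: 4 trees catch fire, 8 burn out
  F....
  .....
  .....
  ...FF
  T.FTT
Step 4: 2 trees catch fire, 4 burn out
  .....
  .....
  .....
  .....
  T..FF
Step 5: 0 trees catch fire, 2 burn out
  .....
  .....
  .....
  .....
  T....
Step 6: 0 trees catch fire, 0 burn out
  .....
  .....
  .....
  .....
  T....

.....
.....
.....
.....
T....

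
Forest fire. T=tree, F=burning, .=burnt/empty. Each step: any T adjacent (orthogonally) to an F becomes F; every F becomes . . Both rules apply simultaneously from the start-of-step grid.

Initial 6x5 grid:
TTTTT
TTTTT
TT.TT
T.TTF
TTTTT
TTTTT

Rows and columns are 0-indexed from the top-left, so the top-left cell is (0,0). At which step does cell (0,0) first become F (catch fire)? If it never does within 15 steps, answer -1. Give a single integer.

Step 1: cell (0,0)='T' (+3 fires, +1 burnt)
Step 2: cell (0,0)='T' (+5 fires, +3 burnt)
Step 3: cell (0,0)='T' (+4 fires, +5 burnt)
Step 4: cell (0,0)='T' (+4 fires, +4 burnt)
Step 5: cell (0,0)='T' (+4 fires, +4 burnt)
Step 6: cell (0,0)='T' (+5 fires, +4 burnt)
Step 7: cell (0,0)='F' (+2 fires, +5 burnt)
  -> target ignites at step 7
Step 8: cell (0,0)='.' (+0 fires, +2 burnt)
  fire out at step 8

7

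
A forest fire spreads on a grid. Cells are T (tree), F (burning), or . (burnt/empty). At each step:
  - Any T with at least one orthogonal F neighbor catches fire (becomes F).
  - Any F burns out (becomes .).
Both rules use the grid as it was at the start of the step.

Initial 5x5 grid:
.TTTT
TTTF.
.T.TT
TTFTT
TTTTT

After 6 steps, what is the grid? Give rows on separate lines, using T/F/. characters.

Step 1: 6 trees catch fire, 2 burn out
  .TTFT
  TTF..
  .T.FT
  TF.FT
  TTFTT
Step 2: 9 trees catch fire, 6 burn out
  .TF.F
  TF...
  .F..F
  F...F
  TF.FT
Step 3: 4 trees catch fire, 9 burn out
  .F...
  F....
  .....
  .....
  F...F
Step 4: 0 trees catch fire, 4 burn out
  .....
  .....
  .....
  .....
  .....
Step 5: 0 trees catch fire, 0 burn out
  .....
  .....
  .....
  .....
  .....
Step 6: 0 trees catch fire, 0 burn out
  .....
  .....
  .....
  .....
  .....

.....
.....
.....
.....
.....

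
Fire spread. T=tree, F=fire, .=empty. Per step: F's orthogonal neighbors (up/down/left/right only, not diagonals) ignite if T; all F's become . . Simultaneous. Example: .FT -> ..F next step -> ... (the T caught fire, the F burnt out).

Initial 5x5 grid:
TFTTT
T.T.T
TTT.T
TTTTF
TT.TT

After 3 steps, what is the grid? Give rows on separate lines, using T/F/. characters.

Step 1: 5 trees catch fire, 2 burn out
  F.FTT
  T.T.T
  TTT.F
  TTTF.
  TT.TF
Step 2: 6 trees catch fire, 5 burn out
  ...FT
  F.F.F
  TTT..
  TTF..
  TT.F.
Step 3: 4 trees catch fire, 6 burn out
  ....F
  .....
  FTF..
  TF...
  TT...

....F
.....
FTF..
TF...
TT...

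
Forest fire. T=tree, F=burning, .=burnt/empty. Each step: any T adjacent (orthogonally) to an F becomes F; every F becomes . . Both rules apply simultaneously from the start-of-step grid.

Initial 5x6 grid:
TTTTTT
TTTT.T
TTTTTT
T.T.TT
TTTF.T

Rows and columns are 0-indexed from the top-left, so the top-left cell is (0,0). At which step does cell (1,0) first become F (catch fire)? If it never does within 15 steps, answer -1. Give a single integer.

Step 1: cell (1,0)='T' (+1 fires, +1 burnt)
Step 2: cell (1,0)='T' (+2 fires, +1 burnt)
Step 3: cell (1,0)='T' (+2 fires, +2 burnt)
Step 4: cell (1,0)='T' (+4 fires, +2 burnt)
Step 5: cell (1,0)='T' (+5 fires, +4 burnt)
Step 6: cell (1,0)='F' (+5 fires, +5 burnt)
  -> target ignites at step 6
Step 7: cell (1,0)='.' (+4 fires, +5 burnt)
Step 8: cell (1,0)='.' (+2 fires, +4 burnt)
Step 9: cell (1,0)='.' (+0 fires, +2 burnt)
  fire out at step 9

6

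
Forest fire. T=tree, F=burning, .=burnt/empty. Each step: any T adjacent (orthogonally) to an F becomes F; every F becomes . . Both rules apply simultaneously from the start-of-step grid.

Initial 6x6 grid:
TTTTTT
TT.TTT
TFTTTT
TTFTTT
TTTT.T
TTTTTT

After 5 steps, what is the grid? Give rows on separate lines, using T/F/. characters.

Step 1: 6 trees catch fire, 2 burn out
  TTTTTT
  TF.TTT
  F.FTTT
  TF.FTT
  TTFT.T
  TTTTTT
Step 2: 8 trees catch fire, 6 burn out
  TFTTTT
  F..TTT
  ...FTT
  F...FT
  TF.F.T
  TTFTTT
Step 3: 8 trees catch fire, 8 burn out
  F.FTTT
  ...FTT
  ....FT
  .....F
  F....T
  TF.FTT
Step 4: 6 trees catch fire, 8 burn out
  ...FTT
  ....FT
  .....F
  ......
  .....F
  F...FT
Step 5: 3 trees catch fire, 6 burn out
  ....FT
  .....F
  ......
  ......
  ......
  .....F

....FT
.....F
......
......
......
.....F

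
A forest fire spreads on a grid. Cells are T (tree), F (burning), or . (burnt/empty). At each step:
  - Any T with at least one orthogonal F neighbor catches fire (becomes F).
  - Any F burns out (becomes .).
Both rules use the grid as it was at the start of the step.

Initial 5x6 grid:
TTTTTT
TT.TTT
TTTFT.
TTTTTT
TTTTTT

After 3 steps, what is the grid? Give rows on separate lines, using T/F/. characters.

Step 1: 4 trees catch fire, 1 burn out
  TTTTTT
  TT.FTT
  TTF.F.
  TTTFTT
  TTTTTT
Step 2: 6 trees catch fire, 4 burn out
  TTTFTT
  TT..FT
  TF....
  TTF.FT
  TTTFTT
Step 3: 9 trees catch fire, 6 burn out
  TTF.FT
  TF...F
  F.....
  TF...F
  TTF.FT

TTF.FT
TF...F
F.....
TF...F
TTF.FT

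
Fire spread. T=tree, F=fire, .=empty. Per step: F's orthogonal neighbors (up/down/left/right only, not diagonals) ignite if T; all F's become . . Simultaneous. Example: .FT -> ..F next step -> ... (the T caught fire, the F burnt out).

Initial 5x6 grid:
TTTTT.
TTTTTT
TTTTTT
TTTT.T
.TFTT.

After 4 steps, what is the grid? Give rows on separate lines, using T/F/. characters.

Step 1: 3 trees catch fire, 1 burn out
  TTTTT.
  TTTTTT
  TTTTTT
  TTFT.T
  .F.FT.
Step 2: 4 trees catch fire, 3 burn out
  TTTTT.
  TTTTTT
  TTFTTT
  TF.F.T
  ....F.
Step 3: 4 trees catch fire, 4 burn out
  TTTTT.
  TTFTTT
  TF.FTT
  F....T
  ......
Step 4: 5 trees catch fire, 4 burn out
  TTFTT.
  TF.FTT
  F...FT
  .....T
  ......

TTFTT.
TF.FTT
F...FT
.....T
......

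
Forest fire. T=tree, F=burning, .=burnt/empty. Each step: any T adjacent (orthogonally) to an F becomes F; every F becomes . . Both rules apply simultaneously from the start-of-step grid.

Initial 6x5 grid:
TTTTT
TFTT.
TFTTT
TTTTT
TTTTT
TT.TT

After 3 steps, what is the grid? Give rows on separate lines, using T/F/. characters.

Step 1: 6 trees catch fire, 2 burn out
  TFTTT
  F.FT.
  F.FTT
  TFTTT
  TTTTT
  TT.TT
Step 2: 7 trees catch fire, 6 burn out
  F.FTT
  ...F.
  ...FT
  F.FTT
  TFTTT
  TT.TT
Step 3: 6 trees catch fire, 7 burn out
  ...FT
  .....
  ....F
  ...FT
  F.FTT
  TF.TT

...FT
.....
....F
...FT
F.FTT
TF.TT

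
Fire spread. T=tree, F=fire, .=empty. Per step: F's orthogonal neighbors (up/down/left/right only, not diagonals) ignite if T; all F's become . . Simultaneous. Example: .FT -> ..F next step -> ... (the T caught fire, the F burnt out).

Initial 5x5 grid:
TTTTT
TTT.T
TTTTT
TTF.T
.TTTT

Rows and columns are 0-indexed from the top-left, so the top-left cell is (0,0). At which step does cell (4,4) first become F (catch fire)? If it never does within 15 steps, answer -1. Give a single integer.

Step 1: cell (4,4)='T' (+3 fires, +1 burnt)
Step 2: cell (4,4)='T' (+6 fires, +3 burnt)
Step 3: cell (4,4)='F' (+5 fires, +6 burnt)
  -> target ignites at step 3
Step 4: cell (4,4)='.' (+5 fires, +5 burnt)
Step 5: cell (4,4)='.' (+2 fires, +5 burnt)
Step 6: cell (4,4)='.' (+0 fires, +2 burnt)
  fire out at step 6

3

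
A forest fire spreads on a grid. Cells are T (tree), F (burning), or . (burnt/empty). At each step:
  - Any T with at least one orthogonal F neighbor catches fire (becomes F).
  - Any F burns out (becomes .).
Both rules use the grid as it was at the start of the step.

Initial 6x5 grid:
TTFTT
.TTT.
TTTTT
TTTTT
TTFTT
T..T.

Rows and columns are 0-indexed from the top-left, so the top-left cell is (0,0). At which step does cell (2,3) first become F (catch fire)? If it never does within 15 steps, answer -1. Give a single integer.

Step 1: cell (2,3)='T' (+6 fires, +2 burnt)
Step 2: cell (2,3)='T' (+10 fires, +6 burnt)
Step 3: cell (2,3)='F' (+5 fires, +10 burnt)
  -> target ignites at step 3
Step 4: cell (2,3)='.' (+2 fires, +5 burnt)
Step 5: cell (2,3)='.' (+0 fires, +2 burnt)
  fire out at step 5

3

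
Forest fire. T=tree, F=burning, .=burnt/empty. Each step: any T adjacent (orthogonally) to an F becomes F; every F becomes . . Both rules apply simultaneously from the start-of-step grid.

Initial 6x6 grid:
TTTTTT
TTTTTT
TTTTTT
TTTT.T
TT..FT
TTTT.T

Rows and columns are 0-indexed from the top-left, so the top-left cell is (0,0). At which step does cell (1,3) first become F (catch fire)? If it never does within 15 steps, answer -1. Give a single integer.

Step 1: cell (1,3)='T' (+1 fires, +1 burnt)
Step 2: cell (1,3)='T' (+2 fires, +1 burnt)
Step 3: cell (1,3)='T' (+1 fires, +2 burnt)
Step 4: cell (1,3)='T' (+2 fires, +1 burnt)
Step 5: cell (1,3)='T' (+3 fires, +2 burnt)
Step 6: cell (1,3)='F' (+4 fires, +3 burnt)
  -> target ignites at step 6
Step 7: cell (1,3)='.' (+4 fires, +4 burnt)
Step 8: cell (1,3)='.' (+4 fires, +4 burnt)
Step 9: cell (1,3)='.' (+4 fires, +4 burnt)
Step 10: cell (1,3)='.' (+3 fires, +4 burnt)
Step 11: cell (1,3)='.' (+2 fires, +3 burnt)
Step 12: cell (1,3)='.' (+1 fires, +2 burnt)
Step 13: cell (1,3)='.' (+0 fires, +1 burnt)
  fire out at step 13

6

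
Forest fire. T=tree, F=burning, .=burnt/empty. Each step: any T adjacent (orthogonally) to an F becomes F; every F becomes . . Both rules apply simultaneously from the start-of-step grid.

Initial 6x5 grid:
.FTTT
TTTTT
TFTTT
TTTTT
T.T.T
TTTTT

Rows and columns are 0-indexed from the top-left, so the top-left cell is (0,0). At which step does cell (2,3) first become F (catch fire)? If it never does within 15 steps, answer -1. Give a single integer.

Step 1: cell (2,3)='T' (+5 fires, +2 burnt)
Step 2: cell (2,3)='F' (+6 fires, +5 burnt)
  -> target ignites at step 2
Step 3: cell (2,3)='.' (+6 fires, +6 burnt)
Step 4: cell (2,3)='.' (+4 fires, +6 burnt)
Step 5: cell (2,3)='.' (+3 fires, +4 burnt)
Step 6: cell (2,3)='.' (+1 fires, +3 burnt)
Step 7: cell (2,3)='.' (+0 fires, +1 burnt)
  fire out at step 7

2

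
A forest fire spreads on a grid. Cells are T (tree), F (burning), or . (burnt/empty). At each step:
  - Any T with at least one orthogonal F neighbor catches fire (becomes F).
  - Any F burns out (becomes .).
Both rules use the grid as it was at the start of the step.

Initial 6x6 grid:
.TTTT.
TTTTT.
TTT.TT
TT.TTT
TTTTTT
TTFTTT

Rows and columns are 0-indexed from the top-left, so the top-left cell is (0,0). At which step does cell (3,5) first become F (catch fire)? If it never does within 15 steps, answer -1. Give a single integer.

Step 1: cell (3,5)='T' (+3 fires, +1 burnt)
Step 2: cell (3,5)='T' (+4 fires, +3 burnt)
Step 3: cell (3,5)='T' (+5 fires, +4 burnt)
Step 4: cell (3,5)='T' (+4 fires, +5 burnt)
Step 5: cell (3,5)='F' (+5 fires, +4 burnt)
  -> target ignites at step 5
Step 6: cell (3,5)='.' (+5 fires, +5 burnt)
Step 7: cell (3,5)='.' (+3 fires, +5 burnt)
Step 8: cell (3,5)='.' (+1 fires, +3 burnt)
Step 9: cell (3,5)='.' (+0 fires, +1 burnt)
  fire out at step 9

5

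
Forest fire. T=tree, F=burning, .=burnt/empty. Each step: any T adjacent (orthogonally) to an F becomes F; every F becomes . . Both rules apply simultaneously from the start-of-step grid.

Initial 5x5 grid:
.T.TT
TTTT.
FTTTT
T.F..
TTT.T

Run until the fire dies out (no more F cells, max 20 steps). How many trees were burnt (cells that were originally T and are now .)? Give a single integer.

Answer: 15

Derivation:
Step 1: +5 fires, +2 burnt (F count now 5)
Step 2: +5 fires, +5 burnt (F count now 5)
Step 3: +3 fires, +5 burnt (F count now 3)
Step 4: +1 fires, +3 burnt (F count now 1)
Step 5: +1 fires, +1 burnt (F count now 1)
Step 6: +0 fires, +1 burnt (F count now 0)
Fire out after step 6
Initially T: 16, now '.': 24
Total burnt (originally-T cells now '.'): 15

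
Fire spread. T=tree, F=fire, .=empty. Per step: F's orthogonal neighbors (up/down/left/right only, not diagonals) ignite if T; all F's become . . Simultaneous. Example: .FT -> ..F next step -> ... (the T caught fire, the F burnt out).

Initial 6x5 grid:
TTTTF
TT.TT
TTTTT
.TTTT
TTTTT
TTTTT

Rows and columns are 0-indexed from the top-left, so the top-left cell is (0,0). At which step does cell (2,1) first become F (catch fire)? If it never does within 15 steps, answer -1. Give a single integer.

Step 1: cell (2,1)='T' (+2 fires, +1 burnt)
Step 2: cell (2,1)='T' (+3 fires, +2 burnt)
Step 3: cell (2,1)='T' (+3 fires, +3 burnt)
Step 4: cell (2,1)='T' (+5 fires, +3 burnt)
Step 5: cell (2,1)='F' (+5 fires, +5 burnt)
  -> target ignites at step 5
Step 6: cell (2,1)='.' (+4 fires, +5 burnt)
Step 7: cell (2,1)='.' (+2 fires, +4 burnt)
Step 8: cell (2,1)='.' (+2 fires, +2 burnt)
Step 9: cell (2,1)='.' (+1 fires, +2 burnt)
Step 10: cell (2,1)='.' (+0 fires, +1 burnt)
  fire out at step 10

5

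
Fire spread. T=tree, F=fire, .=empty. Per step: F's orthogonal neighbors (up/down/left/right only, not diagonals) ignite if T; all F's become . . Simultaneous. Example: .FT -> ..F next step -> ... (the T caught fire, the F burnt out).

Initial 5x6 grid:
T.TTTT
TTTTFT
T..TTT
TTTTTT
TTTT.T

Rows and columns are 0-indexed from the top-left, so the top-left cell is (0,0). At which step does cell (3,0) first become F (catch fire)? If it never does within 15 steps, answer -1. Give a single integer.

Step 1: cell (3,0)='T' (+4 fires, +1 burnt)
Step 2: cell (3,0)='T' (+6 fires, +4 burnt)
Step 3: cell (3,0)='T' (+4 fires, +6 burnt)
Step 4: cell (3,0)='T' (+4 fires, +4 burnt)
Step 5: cell (3,0)='T' (+4 fires, +4 burnt)
Step 6: cell (3,0)='F' (+2 fires, +4 burnt)
  -> target ignites at step 6
Step 7: cell (3,0)='.' (+1 fires, +2 burnt)
Step 8: cell (3,0)='.' (+0 fires, +1 burnt)
  fire out at step 8

6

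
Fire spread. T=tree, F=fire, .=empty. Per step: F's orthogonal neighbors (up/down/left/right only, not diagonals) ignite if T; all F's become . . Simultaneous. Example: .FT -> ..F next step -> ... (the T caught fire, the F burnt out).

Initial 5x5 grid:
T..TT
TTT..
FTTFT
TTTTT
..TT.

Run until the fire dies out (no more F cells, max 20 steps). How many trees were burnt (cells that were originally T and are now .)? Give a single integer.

Answer: 14

Derivation:
Step 1: +6 fires, +2 burnt (F count now 6)
Step 2: +7 fires, +6 burnt (F count now 7)
Step 3: +1 fires, +7 burnt (F count now 1)
Step 4: +0 fires, +1 burnt (F count now 0)
Fire out after step 4
Initially T: 16, now '.': 23
Total burnt (originally-T cells now '.'): 14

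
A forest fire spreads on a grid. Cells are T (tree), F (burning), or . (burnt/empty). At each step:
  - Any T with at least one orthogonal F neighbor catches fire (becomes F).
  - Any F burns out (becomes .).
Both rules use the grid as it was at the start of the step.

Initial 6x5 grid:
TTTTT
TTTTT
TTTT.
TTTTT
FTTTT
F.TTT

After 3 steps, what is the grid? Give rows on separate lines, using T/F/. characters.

Step 1: 2 trees catch fire, 2 burn out
  TTTTT
  TTTTT
  TTTT.
  FTTTT
  .FTTT
  ..TTT
Step 2: 3 trees catch fire, 2 burn out
  TTTTT
  TTTTT
  FTTT.
  .FTTT
  ..FTT
  ..TTT
Step 3: 5 trees catch fire, 3 burn out
  TTTTT
  FTTTT
  .FTT.
  ..FTT
  ...FT
  ..FTT

TTTTT
FTTTT
.FTT.
..FTT
...FT
..FTT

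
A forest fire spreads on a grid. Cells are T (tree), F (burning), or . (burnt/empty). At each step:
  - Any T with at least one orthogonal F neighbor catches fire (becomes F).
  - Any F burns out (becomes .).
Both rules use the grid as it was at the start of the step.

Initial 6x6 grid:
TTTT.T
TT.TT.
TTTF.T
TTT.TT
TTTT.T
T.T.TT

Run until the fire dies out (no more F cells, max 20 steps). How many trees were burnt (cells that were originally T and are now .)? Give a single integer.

Step 1: +2 fires, +1 burnt (F count now 2)
Step 2: +4 fires, +2 burnt (F count now 4)
Step 3: +5 fires, +4 burnt (F count now 5)
Step 4: +6 fires, +5 burnt (F count now 6)
Step 5: +2 fires, +6 burnt (F count now 2)
Step 6: +1 fires, +2 burnt (F count now 1)
Step 7: +0 fires, +1 burnt (F count now 0)
Fire out after step 7
Initially T: 27, now '.': 29
Total burnt (originally-T cells now '.'): 20

Answer: 20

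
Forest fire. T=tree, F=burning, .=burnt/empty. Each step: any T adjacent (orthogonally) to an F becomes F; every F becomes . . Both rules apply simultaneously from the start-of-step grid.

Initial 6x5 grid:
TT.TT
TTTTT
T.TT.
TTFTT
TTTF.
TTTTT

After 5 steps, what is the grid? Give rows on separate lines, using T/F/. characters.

Step 1: 5 trees catch fire, 2 burn out
  TT.TT
  TTTTT
  T.FT.
  TF.FT
  TTF..
  TTTFT
Step 2: 7 trees catch fire, 5 burn out
  TT.TT
  TTFTT
  T..F.
  F...F
  TF...
  TTF.F
Step 3: 5 trees catch fire, 7 burn out
  TT.TT
  TF.FT
  F....
  .....
  F....
  TF...
Step 4: 5 trees catch fire, 5 burn out
  TF.FT
  F...F
  .....
  .....
  .....
  F....
Step 5: 2 trees catch fire, 5 burn out
  F...F
  .....
  .....
  .....
  .....
  .....

F...F
.....
.....
.....
.....
.....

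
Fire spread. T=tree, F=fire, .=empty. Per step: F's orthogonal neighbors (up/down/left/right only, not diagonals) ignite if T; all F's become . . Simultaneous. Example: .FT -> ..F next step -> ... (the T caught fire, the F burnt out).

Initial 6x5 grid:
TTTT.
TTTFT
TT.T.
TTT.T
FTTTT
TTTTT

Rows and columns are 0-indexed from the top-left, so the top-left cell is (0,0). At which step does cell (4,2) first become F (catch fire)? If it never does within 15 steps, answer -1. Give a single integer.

Step 1: cell (4,2)='T' (+7 fires, +2 burnt)
Step 2: cell (4,2)='F' (+6 fires, +7 burnt)
  -> target ignites at step 2
Step 3: cell (4,2)='.' (+6 fires, +6 burnt)
Step 4: cell (4,2)='.' (+3 fires, +6 burnt)
Step 5: cell (4,2)='.' (+2 fires, +3 burnt)
Step 6: cell (4,2)='.' (+0 fires, +2 burnt)
  fire out at step 6

2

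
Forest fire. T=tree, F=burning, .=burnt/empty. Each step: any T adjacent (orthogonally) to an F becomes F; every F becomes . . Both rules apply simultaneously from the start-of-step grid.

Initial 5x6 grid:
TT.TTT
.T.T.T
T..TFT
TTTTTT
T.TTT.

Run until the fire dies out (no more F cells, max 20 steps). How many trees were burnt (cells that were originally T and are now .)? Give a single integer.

Answer: 18

Derivation:
Step 1: +3 fires, +1 burnt (F count now 3)
Step 2: +5 fires, +3 burnt (F count now 5)
Step 3: +4 fires, +5 burnt (F count now 4)
Step 4: +3 fires, +4 burnt (F count now 3)
Step 5: +1 fires, +3 burnt (F count now 1)
Step 6: +2 fires, +1 burnt (F count now 2)
Step 7: +0 fires, +2 burnt (F count now 0)
Fire out after step 7
Initially T: 21, now '.': 27
Total burnt (originally-T cells now '.'): 18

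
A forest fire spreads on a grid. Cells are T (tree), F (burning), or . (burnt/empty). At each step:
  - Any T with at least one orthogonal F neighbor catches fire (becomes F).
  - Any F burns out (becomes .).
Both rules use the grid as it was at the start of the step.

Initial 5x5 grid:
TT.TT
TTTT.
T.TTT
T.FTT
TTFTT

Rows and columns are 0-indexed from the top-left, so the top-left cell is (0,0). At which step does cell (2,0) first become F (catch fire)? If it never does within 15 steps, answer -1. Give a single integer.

Step 1: cell (2,0)='T' (+4 fires, +2 burnt)
Step 2: cell (2,0)='T' (+5 fires, +4 burnt)
Step 3: cell (2,0)='T' (+4 fires, +5 burnt)
Step 4: cell (2,0)='F' (+4 fires, +4 burnt)
  -> target ignites at step 4
Step 5: cell (2,0)='.' (+2 fires, +4 burnt)
Step 6: cell (2,0)='.' (+0 fires, +2 burnt)
  fire out at step 6

4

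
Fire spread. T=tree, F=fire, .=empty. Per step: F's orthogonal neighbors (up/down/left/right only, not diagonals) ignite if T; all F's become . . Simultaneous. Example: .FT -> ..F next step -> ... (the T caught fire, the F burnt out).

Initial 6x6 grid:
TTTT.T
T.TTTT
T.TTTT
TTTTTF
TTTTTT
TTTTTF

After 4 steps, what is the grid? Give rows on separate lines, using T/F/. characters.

Step 1: 4 trees catch fire, 2 burn out
  TTTT.T
  T.TTTT
  T.TTTF
  TTTTF.
  TTTTTF
  TTTTF.
Step 2: 5 trees catch fire, 4 burn out
  TTTT.T
  T.TTTF
  T.TTF.
  TTTF..
  TTTTF.
  TTTF..
Step 3: 6 trees catch fire, 5 burn out
  TTTT.F
  T.TTF.
  T.TF..
  TTF...
  TTTF..
  TTF...
Step 4: 5 trees catch fire, 6 burn out
  TTTT..
  T.TF..
  T.F...
  TF....
  TTF...
  TF....

TTTT..
T.TF..
T.F...
TF....
TTF...
TF....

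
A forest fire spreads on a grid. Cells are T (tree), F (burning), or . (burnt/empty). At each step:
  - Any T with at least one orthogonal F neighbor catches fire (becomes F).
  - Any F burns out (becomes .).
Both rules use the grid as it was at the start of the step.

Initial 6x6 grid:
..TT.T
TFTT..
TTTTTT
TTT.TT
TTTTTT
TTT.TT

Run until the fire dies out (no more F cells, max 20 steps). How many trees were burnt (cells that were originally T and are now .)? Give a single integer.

Answer: 27

Derivation:
Step 1: +3 fires, +1 burnt (F count now 3)
Step 2: +5 fires, +3 burnt (F count now 5)
Step 3: +5 fires, +5 burnt (F count now 5)
Step 4: +4 fires, +5 burnt (F count now 4)
Step 5: +5 fires, +4 burnt (F count now 5)
Step 6: +2 fires, +5 burnt (F count now 2)
Step 7: +2 fires, +2 burnt (F count now 2)
Step 8: +1 fires, +2 burnt (F count now 1)
Step 9: +0 fires, +1 burnt (F count now 0)
Fire out after step 9
Initially T: 28, now '.': 35
Total burnt (originally-T cells now '.'): 27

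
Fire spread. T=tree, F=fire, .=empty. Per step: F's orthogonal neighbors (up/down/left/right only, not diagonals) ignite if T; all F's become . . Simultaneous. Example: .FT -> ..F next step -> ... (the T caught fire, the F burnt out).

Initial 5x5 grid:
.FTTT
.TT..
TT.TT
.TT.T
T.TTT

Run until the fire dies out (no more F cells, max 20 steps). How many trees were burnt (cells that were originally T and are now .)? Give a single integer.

Step 1: +2 fires, +1 burnt (F count now 2)
Step 2: +3 fires, +2 burnt (F count now 3)
Step 3: +3 fires, +3 burnt (F count now 3)
Step 4: +1 fires, +3 burnt (F count now 1)
Step 5: +1 fires, +1 burnt (F count now 1)
Step 6: +1 fires, +1 burnt (F count now 1)
Step 7: +1 fires, +1 burnt (F count now 1)
Step 8: +1 fires, +1 burnt (F count now 1)
Step 9: +1 fires, +1 burnt (F count now 1)
Step 10: +1 fires, +1 burnt (F count now 1)
Step 11: +0 fires, +1 burnt (F count now 0)
Fire out after step 11
Initially T: 16, now '.': 24
Total burnt (originally-T cells now '.'): 15

Answer: 15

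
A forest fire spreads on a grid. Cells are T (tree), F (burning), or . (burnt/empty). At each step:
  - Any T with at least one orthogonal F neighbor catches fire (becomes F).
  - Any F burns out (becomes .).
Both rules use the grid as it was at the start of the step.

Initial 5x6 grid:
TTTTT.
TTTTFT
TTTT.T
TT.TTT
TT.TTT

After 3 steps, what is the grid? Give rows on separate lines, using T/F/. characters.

Step 1: 3 trees catch fire, 1 burn out
  TTTTF.
  TTTF.F
  TTTT.T
  TT.TTT
  TT.TTT
Step 2: 4 trees catch fire, 3 burn out
  TTTF..
  TTF...
  TTTF.F
  TT.TTT
  TT.TTT
Step 3: 5 trees catch fire, 4 burn out
  TTF...
  TF....
  TTF...
  TT.FTF
  TT.TTT

TTF...
TF....
TTF...
TT.FTF
TT.TTT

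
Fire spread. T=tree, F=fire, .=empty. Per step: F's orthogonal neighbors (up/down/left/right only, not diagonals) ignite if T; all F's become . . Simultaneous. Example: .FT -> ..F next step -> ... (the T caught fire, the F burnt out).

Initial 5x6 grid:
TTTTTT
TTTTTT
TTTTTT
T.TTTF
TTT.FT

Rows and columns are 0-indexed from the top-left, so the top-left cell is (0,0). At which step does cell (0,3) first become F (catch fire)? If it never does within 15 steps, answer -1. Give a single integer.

Step 1: cell (0,3)='T' (+3 fires, +2 burnt)
Step 2: cell (0,3)='T' (+3 fires, +3 burnt)
Step 3: cell (0,3)='T' (+4 fires, +3 burnt)
Step 4: cell (0,3)='T' (+4 fires, +4 burnt)
Step 5: cell (0,3)='F' (+4 fires, +4 burnt)
  -> target ignites at step 5
Step 6: cell (0,3)='.' (+4 fires, +4 burnt)
Step 7: cell (0,3)='.' (+3 fires, +4 burnt)
Step 8: cell (0,3)='.' (+1 fires, +3 burnt)
Step 9: cell (0,3)='.' (+0 fires, +1 burnt)
  fire out at step 9

5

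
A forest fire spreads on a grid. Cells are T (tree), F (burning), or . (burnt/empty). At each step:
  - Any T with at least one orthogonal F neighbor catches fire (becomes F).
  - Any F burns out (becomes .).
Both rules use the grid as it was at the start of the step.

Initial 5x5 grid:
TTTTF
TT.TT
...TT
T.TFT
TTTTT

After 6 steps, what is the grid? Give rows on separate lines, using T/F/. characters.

Step 1: 6 trees catch fire, 2 burn out
  TTTF.
  TT.TF
  ...FT
  T.F.F
  TTTFT
Step 2: 5 trees catch fire, 6 burn out
  TTF..
  TT.F.
  ....F
  T....
  TTF.F
Step 3: 2 trees catch fire, 5 burn out
  TF...
  TT...
  .....
  T....
  TF...
Step 4: 3 trees catch fire, 2 burn out
  F....
  TF...
  .....
  T....
  F....
Step 5: 2 trees catch fire, 3 burn out
  .....
  F....
  .....
  F....
  .....
Step 6: 0 trees catch fire, 2 burn out
  .....
  .....
  .....
  .....
  .....

.....
.....
.....
.....
.....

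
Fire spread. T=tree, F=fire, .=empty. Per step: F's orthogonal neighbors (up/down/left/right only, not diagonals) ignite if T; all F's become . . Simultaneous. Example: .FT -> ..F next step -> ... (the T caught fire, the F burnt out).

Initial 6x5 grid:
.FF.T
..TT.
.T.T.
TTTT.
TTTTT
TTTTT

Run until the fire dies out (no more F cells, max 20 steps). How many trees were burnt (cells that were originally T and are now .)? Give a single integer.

Answer: 18

Derivation:
Step 1: +1 fires, +2 burnt (F count now 1)
Step 2: +1 fires, +1 burnt (F count now 1)
Step 3: +1 fires, +1 burnt (F count now 1)
Step 4: +1 fires, +1 burnt (F count now 1)
Step 5: +2 fires, +1 burnt (F count now 2)
Step 6: +4 fires, +2 burnt (F count now 4)
Step 7: +5 fires, +4 burnt (F count now 5)
Step 8: +2 fires, +5 burnt (F count now 2)
Step 9: +1 fires, +2 burnt (F count now 1)
Step 10: +0 fires, +1 burnt (F count now 0)
Fire out after step 10
Initially T: 19, now '.': 29
Total burnt (originally-T cells now '.'): 18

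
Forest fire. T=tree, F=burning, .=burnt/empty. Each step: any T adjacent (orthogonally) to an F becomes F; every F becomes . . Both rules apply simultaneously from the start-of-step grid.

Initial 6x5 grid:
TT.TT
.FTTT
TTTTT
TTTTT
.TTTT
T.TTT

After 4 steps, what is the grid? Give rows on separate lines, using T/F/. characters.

Step 1: 3 trees catch fire, 1 burn out
  TF.TT
  ..FTT
  TFTTT
  TTTTT
  .TTTT
  T.TTT
Step 2: 5 trees catch fire, 3 burn out
  F..TT
  ...FT
  F.FTT
  TFTTT
  .TTTT
  T.TTT
Step 3: 6 trees catch fire, 5 burn out
  ...FT
  ....F
  ...FT
  F.FTT
  .FTTT
  T.TTT
Step 4: 4 trees catch fire, 6 burn out
  ....F
  .....
  ....F
  ...FT
  ..FTT
  T.TTT

....F
.....
....F
...FT
..FTT
T.TTT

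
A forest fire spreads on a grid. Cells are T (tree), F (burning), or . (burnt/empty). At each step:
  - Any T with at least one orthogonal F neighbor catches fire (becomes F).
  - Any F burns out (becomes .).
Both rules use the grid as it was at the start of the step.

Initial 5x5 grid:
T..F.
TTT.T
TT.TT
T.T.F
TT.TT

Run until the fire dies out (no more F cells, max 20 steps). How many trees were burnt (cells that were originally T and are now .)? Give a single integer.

Answer: 5

Derivation:
Step 1: +2 fires, +2 burnt (F count now 2)
Step 2: +3 fires, +2 burnt (F count now 3)
Step 3: +0 fires, +3 burnt (F count now 0)
Fire out after step 3
Initially T: 15, now '.': 15
Total burnt (originally-T cells now '.'): 5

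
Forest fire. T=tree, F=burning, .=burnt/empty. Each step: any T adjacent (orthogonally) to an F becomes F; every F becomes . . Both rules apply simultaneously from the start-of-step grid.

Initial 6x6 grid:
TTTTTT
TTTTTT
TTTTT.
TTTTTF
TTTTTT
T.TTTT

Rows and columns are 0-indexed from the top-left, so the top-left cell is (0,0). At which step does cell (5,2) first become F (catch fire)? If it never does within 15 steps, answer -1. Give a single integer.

Step 1: cell (5,2)='T' (+2 fires, +1 burnt)
Step 2: cell (5,2)='T' (+4 fires, +2 burnt)
Step 3: cell (5,2)='T' (+5 fires, +4 burnt)
Step 4: cell (5,2)='T' (+7 fires, +5 burnt)
Step 5: cell (5,2)='F' (+7 fires, +7 burnt)
  -> target ignites at step 5
Step 6: cell (5,2)='.' (+4 fires, +7 burnt)
Step 7: cell (5,2)='.' (+3 fires, +4 burnt)
Step 8: cell (5,2)='.' (+1 fires, +3 burnt)
Step 9: cell (5,2)='.' (+0 fires, +1 burnt)
  fire out at step 9

5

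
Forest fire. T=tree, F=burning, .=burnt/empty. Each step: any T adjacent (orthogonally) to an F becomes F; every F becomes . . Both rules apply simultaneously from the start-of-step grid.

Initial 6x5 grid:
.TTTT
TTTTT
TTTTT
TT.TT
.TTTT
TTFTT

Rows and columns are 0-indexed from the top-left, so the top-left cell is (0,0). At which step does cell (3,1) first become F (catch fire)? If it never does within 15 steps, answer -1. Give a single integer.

Step 1: cell (3,1)='T' (+3 fires, +1 burnt)
Step 2: cell (3,1)='T' (+4 fires, +3 burnt)
Step 3: cell (3,1)='F' (+3 fires, +4 burnt)
  -> target ignites at step 3
Step 4: cell (3,1)='.' (+4 fires, +3 burnt)
Step 5: cell (3,1)='.' (+5 fires, +4 burnt)
Step 6: cell (3,1)='.' (+5 fires, +5 burnt)
Step 7: cell (3,1)='.' (+2 fires, +5 burnt)
Step 8: cell (3,1)='.' (+0 fires, +2 burnt)
  fire out at step 8

3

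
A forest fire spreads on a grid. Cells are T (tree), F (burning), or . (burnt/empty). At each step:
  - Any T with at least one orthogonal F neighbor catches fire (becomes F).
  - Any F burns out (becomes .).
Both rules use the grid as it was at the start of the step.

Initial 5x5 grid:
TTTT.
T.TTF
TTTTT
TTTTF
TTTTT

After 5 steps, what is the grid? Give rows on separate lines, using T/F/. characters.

Step 1: 4 trees catch fire, 2 burn out
  TTTT.
  T.TF.
  TTTTF
  TTTF.
  TTTTF
Step 2: 5 trees catch fire, 4 burn out
  TTTF.
  T.F..
  TTTF.
  TTF..
  TTTF.
Step 3: 4 trees catch fire, 5 burn out
  TTF..
  T....
  TTF..
  TF...
  TTF..
Step 4: 4 trees catch fire, 4 burn out
  TF...
  T....
  TF...
  F....
  TF...
Step 5: 3 trees catch fire, 4 burn out
  F....
  T....
  F....
  .....
  F....

F....
T....
F....
.....
F....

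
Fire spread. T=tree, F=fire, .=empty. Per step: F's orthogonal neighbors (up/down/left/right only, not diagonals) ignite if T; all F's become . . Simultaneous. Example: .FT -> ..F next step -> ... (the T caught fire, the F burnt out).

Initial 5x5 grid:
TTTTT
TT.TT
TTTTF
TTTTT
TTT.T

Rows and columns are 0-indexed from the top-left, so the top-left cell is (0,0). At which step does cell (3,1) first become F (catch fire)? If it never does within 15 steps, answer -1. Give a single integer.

Step 1: cell (3,1)='T' (+3 fires, +1 burnt)
Step 2: cell (3,1)='T' (+5 fires, +3 burnt)
Step 3: cell (3,1)='T' (+3 fires, +5 burnt)
Step 4: cell (3,1)='F' (+5 fires, +3 burnt)
  -> target ignites at step 4
Step 5: cell (3,1)='.' (+4 fires, +5 burnt)
Step 6: cell (3,1)='.' (+2 fires, +4 burnt)
Step 7: cell (3,1)='.' (+0 fires, +2 burnt)
  fire out at step 7

4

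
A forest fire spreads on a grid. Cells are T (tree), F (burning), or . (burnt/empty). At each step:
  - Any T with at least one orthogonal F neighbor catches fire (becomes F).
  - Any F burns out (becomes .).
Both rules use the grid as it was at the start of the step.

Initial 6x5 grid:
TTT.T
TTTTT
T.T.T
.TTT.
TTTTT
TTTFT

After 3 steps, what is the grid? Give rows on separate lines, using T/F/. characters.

Step 1: 3 trees catch fire, 1 burn out
  TTT.T
  TTTTT
  T.T.T
  .TTT.
  TTTFT
  TTF.F
Step 2: 4 trees catch fire, 3 burn out
  TTT.T
  TTTTT
  T.T.T
  .TTF.
  TTF.F
  TF...
Step 3: 3 trees catch fire, 4 burn out
  TTT.T
  TTTTT
  T.T.T
  .TF..
  TF...
  F....

TTT.T
TTTTT
T.T.T
.TF..
TF...
F....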